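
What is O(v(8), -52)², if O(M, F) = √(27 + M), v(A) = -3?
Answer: 24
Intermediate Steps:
O(v(8), -52)² = (√(27 - 3))² = (√24)² = (2*√6)² = 24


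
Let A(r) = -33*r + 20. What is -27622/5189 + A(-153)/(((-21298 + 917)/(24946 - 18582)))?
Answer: -167955516906/105757009 ≈ -1588.1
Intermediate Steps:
A(r) = 20 - 33*r
-27622/5189 + A(-153)/(((-21298 + 917)/(24946 - 18582))) = -27622/5189 + (20 - 33*(-153))/(((-21298 + 917)/(24946 - 18582))) = -27622*1/5189 + (20 + 5049)/((-20381/6364)) = -27622/5189 + 5069/((-20381*1/6364)) = -27622/5189 + 5069/(-20381/6364) = -27622/5189 + 5069*(-6364/20381) = -27622/5189 - 32259116/20381 = -167955516906/105757009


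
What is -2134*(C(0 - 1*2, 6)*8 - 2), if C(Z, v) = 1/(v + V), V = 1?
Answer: 12804/7 ≈ 1829.1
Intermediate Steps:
C(Z, v) = 1/(1 + v) (C(Z, v) = 1/(v + 1) = 1/(1 + v))
-2134*(C(0 - 1*2, 6)*8 - 2) = -2134*(8/(1 + 6) - 2) = -2134*(8/7 - 2) = -2134*(-6/7) = 12804/7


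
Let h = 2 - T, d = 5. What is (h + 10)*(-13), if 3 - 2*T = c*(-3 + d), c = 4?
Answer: -377/2 ≈ -188.50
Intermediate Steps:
T = -5/2 (T = 3/2 - 2*(-3 + 5) = 3/2 - 2*2 = 3/2 - 1/2*8 = 3/2 - 4 = -5/2 ≈ -2.5000)
h = 9/2 (h = 2 - 1*(-5/2) = 2 + 5/2 = 9/2 ≈ 4.5000)
(h + 10)*(-13) = (9/2 + 10)*(-13) = (29/2)*(-13) = -377/2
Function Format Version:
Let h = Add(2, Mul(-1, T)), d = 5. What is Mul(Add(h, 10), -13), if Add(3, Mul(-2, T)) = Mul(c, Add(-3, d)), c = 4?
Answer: Rational(-377, 2) ≈ -188.50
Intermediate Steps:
T = Rational(-5, 2) (T = Add(Rational(3, 2), Mul(Rational(-1, 2), Mul(4, Add(-3, 5)))) = Add(Rational(3, 2), Mul(Rational(-1, 2), Mul(4, 2))) = Add(Rational(3, 2), Mul(Rational(-1, 2), 8)) = Add(Rational(3, 2), -4) = Rational(-5, 2) ≈ -2.5000)
h = Rational(9, 2) (h = Add(2, Mul(-1, Rational(-5, 2))) = Add(2, Rational(5, 2)) = Rational(9, 2) ≈ 4.5000)
Mul(Add(h, 10), -13) = Mul(Add(Rational(9, 2), 10), -13) = Mul(Rational(29, 2), -13) = Rational(-377, 2)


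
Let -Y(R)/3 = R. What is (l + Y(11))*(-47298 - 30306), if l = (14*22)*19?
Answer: -451577676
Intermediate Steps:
l = 5852 (l = 308*19 = 5852)
Y(R) = -3*R
(l + Y(11))*(-47298 - 30306) = (5852 - 3*11)*(-47298 - 30306) = (5852 - 33)*(-77604) = 5819*(-77604) = -451577676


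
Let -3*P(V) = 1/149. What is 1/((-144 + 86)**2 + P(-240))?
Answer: 447/1503707 ≈ 0.00029727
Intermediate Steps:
P(V) = -1/447 (P(V) = -1/(3*149) = -1/3*1/149 = -1/447)
1/((-144 + 86)**2 + P(-240)) = 1/((-144 + 86)**2 - 1/447) = 1/((-58)**2 - 1/447) = 1/(3364 - 1/447) = 1/(1503707/447) = 447/1503707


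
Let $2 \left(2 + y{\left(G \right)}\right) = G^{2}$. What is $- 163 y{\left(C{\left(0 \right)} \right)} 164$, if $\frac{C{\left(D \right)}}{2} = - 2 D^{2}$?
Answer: $53464$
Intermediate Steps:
$C{\left(D \right)} = - 4 D^{2}$ ($C{\left(D \right)} = 2 \left(- 2 D^{2}\right) = - 4 D^{2}$)
$y{\left(G \right)} = -2 + \frac{G^{2}}{2}$
$- 163 y{\left(C{\left(0 \right)} \right)} 164 = - 163 \left(-2 + \frac{\left(- 4 \cdot 0^{2}\right)^{2}}{2}\right) 164 = - 163 \left(-2 + \frac{\left(\left(-4\right) 0\right)^{2}}{2}\right) 164 = - 163 \left(-2 + \frac{0^{2}}{2}\right) 164 = - 163 \left(-2 + \frac{1}{2} \cdot 0\right) 164 = - 163 \left(-2 + 0\right) 164 = \left(-163\right) \left(-2\right) 164 = 326 \cdot 164 = 53464$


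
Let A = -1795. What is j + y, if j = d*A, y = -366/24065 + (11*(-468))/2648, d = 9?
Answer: -257397003597/15931030 ≈ -16157.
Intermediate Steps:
y = -31213947/15931030 (y = -366*1/24065 - 5148*1/2648 = -366/24065 - 1287/662 = -31213947/15931030 ≈ -1.9593)
j = -16155 (j = 9*(-1795) = -16155)
j + y = -16155 - 31213947/15931030 = -257397003597/15931030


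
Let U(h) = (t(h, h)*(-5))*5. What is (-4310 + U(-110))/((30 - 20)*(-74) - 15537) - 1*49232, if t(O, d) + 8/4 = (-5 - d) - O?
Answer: -19544869/397 ≈ -49231.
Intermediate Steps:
t(O, d) = -7 - O - d (t(O, d) = -2 + ((-5 - d) - O) = -2 + (-5 - O - d) = -7 - O - d)
U(h) = 175 + 50*h (U(h) = ((-7 - h - h)*(-5))*5 = ((-7 - 2*h)*(-5))*5 = (35 + 10*h)*5 = 175 + 50*h)
(-4310 + U(-110))/((30 - 20)*(-74) - 15537) - 1*49232 = (-4310 + (175 + 50*(-110)))/((30 - 20)*(-74) - 15537) - 1*49232 = (-4310 + (175 - 5500))/(10*(-74) - 15537) - 49232 = (-4310 - 5325)/(-740 - 15537) - 49232 = -9635/(-16277) - 49232 = -9635*(-1/16277) - 49232 = 235/397 - 49232 = -19544869/397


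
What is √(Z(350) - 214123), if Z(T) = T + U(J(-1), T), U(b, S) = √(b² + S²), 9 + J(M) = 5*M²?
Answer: √(-213773 + 2*√30629) ≈ 461.98*I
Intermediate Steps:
J(M) = -9 + 5*M²
U(b, S) = √(S² + b²)
Z(T) = T + √(16 + T²) (Z(T) = T + √(T² + (-9 + 5*(-1)²)²) = T + √(T² + (-9 + 5*1)²) = T + √(T² + (-9 + 5)²) = T + √(T² + (-4)²) = T + √(T² + 16) = T + √(16 + T²))
√(Z(350) - 214123) = √((350 + √(16 + 350²)) - 214123) = √((350 + √(16 + 122500)) - 214123) = √((350 + √122516) - 214123) = √((350 + 2*√30629) - 214123) = √(-213773 + 2*√30629)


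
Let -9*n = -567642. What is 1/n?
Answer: 3/189214 ≈ 1.5855e-5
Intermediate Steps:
n = 189214/3 (n = -⅑*(-567642) = 189214/3 ≈ 63071.)
1/n = 1/(189214/3) = 3/189214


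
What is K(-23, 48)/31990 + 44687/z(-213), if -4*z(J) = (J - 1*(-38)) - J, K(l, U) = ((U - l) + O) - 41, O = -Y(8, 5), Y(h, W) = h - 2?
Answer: -1429536902/303905 ≈ -4703.9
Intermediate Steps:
Y(h, W) = -2 + h
O = -6 (O = -(-2 + 8) = -1*6 = -6)
K(l, U) = -47 + U - l (K(l, U) = ((U - l) - 6) - 41 = (-6 + U - l) - 41 = -47 + U - l)
z(J) = -19/2 (z(J) = -((J - 1*(-38)) - J)/4 = -((J + 38) - J)/4 = -((38 + J) - J)/4 = -¼*38 = -19/2)
K(-23, 48)/31990 + 44687/z(-213) = (-47 + 48 - 1*(-23))/31990 + 44687/(-19/2) = (-47 + 48 + 23)*(1/31990) + 44687*(-2/19) = 24*(1/31990) - 89374/19 = 12/15995 - 89374/19 = -1429536902/303905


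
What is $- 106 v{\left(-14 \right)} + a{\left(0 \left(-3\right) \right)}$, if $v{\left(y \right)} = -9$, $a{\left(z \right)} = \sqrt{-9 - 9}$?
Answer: $954 + 3 i \sqrt{2} \approx 954.0 + 4.2426 i$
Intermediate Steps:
$a{\left(z \right)} = 3 i \sqrt{2}$ ($a{\left(z \right)} = \sqrt{-18} = 3 i \sqrt{2}$)
$- 106 v{\left(-14 \right)} + a{\left(0 \left(-3\right) \right)} = \left(-106\right) \left(-9\right) + 3 i \sqrt{2} = 954 + 3 i \sqrt{2}$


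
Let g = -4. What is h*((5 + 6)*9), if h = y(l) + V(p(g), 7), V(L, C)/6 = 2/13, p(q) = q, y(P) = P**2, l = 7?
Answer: 64251/13 ≈ 4942.4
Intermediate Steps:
V(L, C) = 12/13 (V(L, C) = 6*(2/13) = 12/13)
h = 649/13 (h = 7**2 + 12/13 = 49 + 12/13 = 649/13 ≈ 49.923)
h*((5 + 6)*9) = 649*((5 + 6)*9)/13 = 649*(11*9)/13 = (649/13)*99 = 64251/13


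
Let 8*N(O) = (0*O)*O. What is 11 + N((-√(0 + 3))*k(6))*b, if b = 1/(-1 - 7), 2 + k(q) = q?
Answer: 11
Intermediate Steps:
k(q) = -2 + q
N(O) = 0 (N(O) = ((0*O)*O)/8 = (0*O)/8 = (⅛)*0 = 0)
b = -⅛ (b = 1/(-8) = -⅛ ≈ -0.12500)
11 + N((-√(0 + 3))*k(6))*b = 11 + 0*(-⅛) = 11 + 0 = 11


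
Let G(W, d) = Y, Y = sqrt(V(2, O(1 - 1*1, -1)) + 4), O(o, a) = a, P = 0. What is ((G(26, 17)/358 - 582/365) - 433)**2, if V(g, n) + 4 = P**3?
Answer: 25162525129/133225 ≈ 1.8887e+5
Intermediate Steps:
V(g, n) = -4 (V(g, n) = -4 + 0**3 = -4 + 0 = -4)
Y = 0 (Y = sqrt(-4 + 4) = sqrt(0) = 0)
G(W, d) = 0
((G(26, 17)/358 - 582/365) - 433)**2 = ((0/358 - 582/365) - 433)**2 = ((0*(1/358) - 582*1/365) - 433)**2 = ((0 - 582/365) - 433)**2 = (-582/365 - 433)**2 = (-158627/365)**2 = 25162525129/133225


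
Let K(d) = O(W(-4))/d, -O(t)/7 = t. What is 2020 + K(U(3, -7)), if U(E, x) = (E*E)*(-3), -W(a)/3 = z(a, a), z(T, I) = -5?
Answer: 18215/9 ≈ 2023.9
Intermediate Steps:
W(a) = 15 (W(a) = -3*(-5) = 15)
O(t) = -7*t
U(E, x) = -3*E² (U(E, x) = E²*(-3) = -3*E²)
K(d) = -105/d (K(d) = (-7*15)/d = -105/d)
2020 + K(U(3, -7)) = 2020 - 105/((-3*3²)) = 2020 - 105/((-3*9)) = 2020 - 105/(-27) = 2020 - 105*(-1/27) = 2020 + 35/9 = 18215/9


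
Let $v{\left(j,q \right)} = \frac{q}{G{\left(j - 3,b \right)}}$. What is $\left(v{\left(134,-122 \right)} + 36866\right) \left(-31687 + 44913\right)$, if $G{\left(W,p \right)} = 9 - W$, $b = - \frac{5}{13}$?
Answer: $487602942$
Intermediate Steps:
$b = - \frac{5}{13}$ ($b = \left(-5\right) \frac{1}{13} = - \frac{5}{13} \approx -0.38462$)
$v{\left(j,q \right)} = \frac{q}{12 - j}$ ($v{\left(j,q \right)} = \frac{q}{9 - \left(j - 3\right)} = \frac{q}{9 - \left(-3 + j\right)} = \frac{q}{12 - j}$)
$\left(v{\left(134,-122 \right)} + 36866\right) \left(-31687 + 44913\right) = \left(\left(-1\right) \left(-122\right) \frac{1}{-12 + 134} + 36866\right) \left(-31687 + 44913\right) = \left(\left(-1\right) \left(-122\right) \frac{1}{122} + 36866\right) 13226 = \left(1 + 36866\right) 13226 = 36867 \cdot 13226 = 487602942$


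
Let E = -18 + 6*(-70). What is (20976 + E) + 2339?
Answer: 22877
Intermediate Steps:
E = -438 (E = -18 - 420 = -438)
(20976 + E) + 2339 = (20976 - 438) + 2339 = 20538 + 2339 = 22877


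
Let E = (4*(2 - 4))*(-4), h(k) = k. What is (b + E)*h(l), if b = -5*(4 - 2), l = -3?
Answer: -66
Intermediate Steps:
E = 32 (E = (4*(-2))*(-4) = -8*(-4) = 32)
b = -10 (b = -5*2 = -10)
(b + E)*h(l) = (-10 + 32)*(-3) = 22*(-3) = -66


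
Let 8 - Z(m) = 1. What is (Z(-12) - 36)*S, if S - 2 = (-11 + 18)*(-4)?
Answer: 754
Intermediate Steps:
Z(m) = 7 (Z(m) = 8 - 1*1 = 8 - 1 = 7)
S = -26 (S = 2 + (-11 + 18)*(-4) = 2 + 7*(-4) = 2 - 28 = -26)
(Z(-12) - 36)*S = (7 - 36)*(-26) = -29*(-26) = 754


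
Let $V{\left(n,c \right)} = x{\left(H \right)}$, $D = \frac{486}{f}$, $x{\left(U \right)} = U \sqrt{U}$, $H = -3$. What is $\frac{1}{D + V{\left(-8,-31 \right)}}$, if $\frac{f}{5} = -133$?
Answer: $- \frac{11970}{450973} + \frac{442225 i \sqrt{3}}{4058757} \approx -0.026543 + 0.18872 i$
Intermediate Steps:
$f = -665$ ($f = 5 \left(-133\right) = -665$)
$x{\left(U \right)} = U^{\frac{3}{2}}$
$D = - \frac{486}{665}$ ($D = \frac{486}{-665} = 486 \left(- \frac{1}{665}\right) = - \frac{486}{665} \approx -0.73083$)
$V{\left(n,c \right)} = - 3 i \sqrt{3}$ ($V{\left(n,c \right)} = \left(-3\right)^{\frac{3}{2}} = - 3 i \sqrt{3}$)
$\frac{1}{D + V{\left(-8,-31 \right)}} = \frac{1}{- \frac{486}{665} - 3 i \sqrt{3}}$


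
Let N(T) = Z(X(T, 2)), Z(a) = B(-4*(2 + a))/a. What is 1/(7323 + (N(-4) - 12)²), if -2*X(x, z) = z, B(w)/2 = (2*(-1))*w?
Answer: 1/8107 ≈ 0.00012335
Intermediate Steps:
B(w) = -4*w (B(w) = 2*((2*(-1))*w) = 2*(-2*w) = -4*w)
X(x, z) = -z/2
Z(a) = (32 + 16*a)/a (Z(a) = (-(-16)*(2 + a))/a = (-4*(-8 - 4*a))/a = (32 + 16*a)/a)
N(T) = -16 (N(T) = 16 + 32/((-½*2)) = 16 + 32/(-1) = 16 + 32*(-1) = 16 - 32 = -16)
1/(7323 + (N(-4) - 12)²) = 1/(7323 + (-16 - 12)²) = 1/(7323 + (-28)²) = 1/(7323 + 784) = 1/8107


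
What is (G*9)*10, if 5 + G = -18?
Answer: -2070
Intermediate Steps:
G = -23 (G = -5 - 18 = -23)
(G*9)*10 = -23*9*10 = -207*10 = -2070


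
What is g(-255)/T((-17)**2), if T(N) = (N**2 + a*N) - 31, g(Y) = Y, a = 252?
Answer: -85/52106 ≈ -0.0016313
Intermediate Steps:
T(N) = -31 + N**2 + 252*N (T(N) = (N**2 + 252*N) - 31 = -31 + N**2 + 252*N)
g(-255)/T((-17)**2) = -255/(-31 + ((-17)**2)**2 + 252*(-17)**2) = -255/(-31 + 289**2 + 252*289) = -255/(-31 + 83521 + 72828) = -255/156318 = -255*1/156318 = -85/52106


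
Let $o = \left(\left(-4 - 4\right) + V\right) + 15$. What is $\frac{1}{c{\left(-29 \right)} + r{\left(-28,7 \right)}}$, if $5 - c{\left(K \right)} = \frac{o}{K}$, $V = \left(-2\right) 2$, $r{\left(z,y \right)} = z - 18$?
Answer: $- \frac{29}{1186} \approx -0.024452$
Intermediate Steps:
$r{\left(z,y \right)} = -18 + z$
$V = -4$
$o = 3$ ($o = \left(\left(-4 - 4\right) - 4\right) + 15 = \left(-8 - 4\right) + 15 = -12 + 15 = 3$)
$c{\left(K \right)} = 5 - \frac{3}{K}$
$\frac{1}{c{\left(-29 \right)} + r{\left(-28,7 \right)}} = \frac{1}{\left(5 - \frac{3}{-29}\right) - 46} = \frac{1}{\left(5 - - \frac{3}{29}\right) - 46} = \frac{1}{\left(5 + \frac{3}{29}\right) - 46} = \frac{1}{\frac{148}{29} - 46} = \frac{1}{- \frac{1186}{29}} = - \frac{29}{1186}$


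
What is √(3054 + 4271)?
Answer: 5*√293 ≈ 85.586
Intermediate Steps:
√(3054 + 4271) = √7325 = 5*√293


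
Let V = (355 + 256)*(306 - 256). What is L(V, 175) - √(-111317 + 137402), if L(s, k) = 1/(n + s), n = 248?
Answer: 1/30798 - √26085 ≈ -161.51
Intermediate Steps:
V = 30550 (V = 611*50 = 30550)
L(s, k) = 1/(248 + s)
L(V, 175) - √(-111317 + 137402) = 1/(248 + 30550) - √(-111317 + 137402) = 1/30798 - √26085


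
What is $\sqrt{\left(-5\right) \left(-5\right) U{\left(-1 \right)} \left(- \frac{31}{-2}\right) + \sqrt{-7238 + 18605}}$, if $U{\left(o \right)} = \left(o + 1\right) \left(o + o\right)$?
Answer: $\sqrt[4]{11367} \approx 10.326$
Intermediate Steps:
$U{\left(o \right)} = 2 o \left(1 + o\right)$ ($U{\left(o \right)} = \left(1 + o\right) 2 o = 2 o \left(1 + o\right)$)
$\sqrt{\left(-5\right) \left(-5\right) U{\left(-1 \right)} \left(- \frac{31}{-2}\right) + \sqrt{-7238 + 18605}} = \sqrt{\left(-5\right) \left(-5\right) 2 \left(-1\right) \left(1 - 1\right) \left(- \frac{31}{-2}\right) + \sqrt{-7238 + 18605}} = \sqrt{25 \cdot 2 \left(-1\right) 0 \left(\left(-31\right) \left(- \frac{1}{2}\right)\right) + \sqrt{11367}} = \sqrt{25 \cdot 0 \cdot \frac{31}{2} + 3 \sqrt{1263}} = \sqrt{0 \cdot \frac{31}{2} + 3 \sqrt{1263}} = \sqrt{0 + 3 \sqrt{1263}} = \sqrt{3 \sqrt{1263}} = 3^{\frac{3}{4}} \sqrt[4]{421}$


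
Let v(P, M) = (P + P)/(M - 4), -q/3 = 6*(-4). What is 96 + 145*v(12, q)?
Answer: 2502/17 ≈ 147.18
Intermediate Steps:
q = 72 (q = -18*(-4) = -3*(-24) = 72)
v(P, M) = 2*P/(-4 + M) (v(P, M) = (2*P)/(-4 + M) = 2*P/(-4 + M))
96 + 145*v(12, q) = 96 + 145*(2*12/(-4 + 72)) = 96 + 145*(2*12/68) = 96 + 145*(2*12*(1/68)) = 96 + 145*(6/17) = 96 + 870/17 = 2502/17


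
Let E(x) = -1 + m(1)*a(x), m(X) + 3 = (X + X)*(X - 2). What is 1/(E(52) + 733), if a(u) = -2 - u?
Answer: 1/1002 ≈ 0.00099800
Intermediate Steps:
m(X) = -3 + 2*X*(-2 + X) (m(X) = -3 + (X + X)*(X - 2) = -3 + (2*X)*(-2 + X) = -3 + 2*X*(-2 + X))
E(x) = 9 + 5*x (E(x) = -1 + (-3 - 4*1 + 2*1**2)*(-2 - x) = -1 + (-3 - 4 + 2*1)*(-2 - x) = -1 + (-3 - 4 + 2)*(-2 - x) = -1 - 5*(-2 - x) = -1 + (10 + 5*x) = 9 + 5*x)
1/(E(52) + 733) = 1/((9 + 5*52) + 733) = 1/((9 + 260) + 733) = 1/(269 + 733) = 1/1002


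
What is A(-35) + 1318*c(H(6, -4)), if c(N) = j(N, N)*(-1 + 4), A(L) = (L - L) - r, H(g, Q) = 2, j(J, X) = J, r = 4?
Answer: 7904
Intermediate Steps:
A(L) = -4 (A(L) = (L - L) - 1*4 = 0 - 4 = -4)
c(N) = 3*N (c(N) = N*(-1 + 4) = N*3 = 3*N)
A(-35) + 1318*c(H(6, -4)) = -4 + 1318*(3*2) = -4 + 1318*6 = -4 + 7908 = 7904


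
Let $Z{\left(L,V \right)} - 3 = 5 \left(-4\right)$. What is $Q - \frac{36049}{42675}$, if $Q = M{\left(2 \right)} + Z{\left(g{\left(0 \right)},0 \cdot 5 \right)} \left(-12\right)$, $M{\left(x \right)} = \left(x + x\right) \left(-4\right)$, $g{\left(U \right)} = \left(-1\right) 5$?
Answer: $\frac{7986851}{42675} \approx 187.16$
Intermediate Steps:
$g{\left(U \right)} = -5$
$Z{\left(L,V \right)} = -17$ ($Z{\left(L,V \right)} = 3 + 5 \left(-4\right) = 3 - 20 = -17$)
$M{\left(x \right)} = - 8 x$ ($M{\left(x \right)} = 2 x \left(-4\right) = - 8 x$)
$Q = 188$ ($Q = \left(-8\right) 2 - -204 = -16 + 204 = 188$)
$Q - \frac{36049}{42675} = 188 - \frac{36049}{42675} = \frac{7986851}{42675}$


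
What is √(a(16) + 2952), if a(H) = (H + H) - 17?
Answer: √2967 ≈ 54.470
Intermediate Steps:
a(H) = -17 + 2*H (a(H) = 2*H - 17 = -17 + 2*H)
√(a(16) + 2952) = √((-17 + 2*16) + 2952) = √((-17 + 32) + 2952) = √(15 + 2952) = √2967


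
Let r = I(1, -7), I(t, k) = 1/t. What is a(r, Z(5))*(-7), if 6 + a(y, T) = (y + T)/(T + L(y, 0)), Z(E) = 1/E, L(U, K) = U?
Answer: 35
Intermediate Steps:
r = 1 (r = 1/1 = 1)
a(y, T) = -5 (a(y, T) = -6 + (y + T)/(T + y) = -6 + (T + y)/(T + y) = -6 + 1 = -5)
a(r, Z(5))*(-7) = -5*(-7) = 35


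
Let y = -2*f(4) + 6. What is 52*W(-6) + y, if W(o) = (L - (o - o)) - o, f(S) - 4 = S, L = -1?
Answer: 250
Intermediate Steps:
f(S) = 4 + S
W(o) = -1 - o (W(o) = (-1 - (o - o)) - o = (-1 - 1*0) - o = (-1 + 0) - o = -1 - o)
y = -10 (y = -2*(4 + 4) + 6 = -2*8 + 6 = -16 + 6 = -10)
52*W(-6) + y = 52*(-1 - 1*(-6)) - 10 = 52*(-1 + 6) - 10 = 52*5 - 10 = 260 - 10 = 250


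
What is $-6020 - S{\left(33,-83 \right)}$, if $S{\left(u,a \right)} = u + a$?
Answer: $-5970$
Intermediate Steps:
$S{\left(u,a \right)} = a + u$
$-6020 - S{\left(33,-83 \right)} = -6020 - \left(-83 + 33\right) = -6020 - -50 = -6020 + 50 = -5970$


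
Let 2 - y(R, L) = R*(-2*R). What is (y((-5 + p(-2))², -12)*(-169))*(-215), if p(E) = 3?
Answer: 1235390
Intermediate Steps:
y(R, L) = 2 + 2*R² (y(R, L) = 2 - R*(-2*R) = 2 - (-2)*R² = 2 + 2*R²)
(y((-5 + p(-2))², -12)*(-169))*(-215) = ((2 + 2*((-5 + 3)²)²)*(-169))*(-215) = ((2 + 2*((-2)²)²)*(-169))*(-215) = ((2 + 2*4²)*(-169))*(-215) = ((2 + 2*16)*(-169))*(-215) = ((2 + 32)*(-169))*(-215) = (34*(-169))*(-215) = -5746*(-215) = 1235390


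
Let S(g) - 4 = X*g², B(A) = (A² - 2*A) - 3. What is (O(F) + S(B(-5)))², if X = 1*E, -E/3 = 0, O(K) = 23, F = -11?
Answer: 729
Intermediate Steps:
B(A) = -3 + A² - 2*A
E = 0 (E = -3*0 = 0)
X = 0 (X = 1*0 = 0)
S(g) = 4 (S(g) = 4 + 0*g² = 4 + 0 = 4)
(O(F) + S(B(-5)))² = (23 + 4)² = 27² = 729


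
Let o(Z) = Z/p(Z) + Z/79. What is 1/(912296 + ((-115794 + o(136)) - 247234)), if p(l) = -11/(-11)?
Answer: 79/43403052 ≈ 1.8201e-6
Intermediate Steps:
p(l) = 1 (p(l) = -11*(-1/11) = 1)
o(Z) = 80*Z/79 (o(Z) = Z/1 + Z/79 = Z*1 + Z*(1/79) = Z + Z/79 = 80*Z/79)
1/(912296 + ((-115794 + o(136)) - 247234)) = 1/(912296 + ((-115794 + (80/79)*136) - 247234)) = 1/(912296 + ((-115794 + 10880/79) - 247234)) = 1/(912296 + (-9136846/79 - 247234)) = 1/(912296 - 28668332/79) = 1/(43403052/79) = 79/43403052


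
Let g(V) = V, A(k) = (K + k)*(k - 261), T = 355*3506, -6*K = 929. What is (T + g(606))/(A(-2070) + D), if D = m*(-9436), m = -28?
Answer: 2490472/10900589 ≈ 0.22847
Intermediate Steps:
K = -929/6 (K = -1/6*929 = -929/6 ≈ -154.83)
T = 1244630
A(k) = (-261 + k)*(-929/6 + k) (A(k) = (-929/6 + k)*(k - 261) = (-929/6 + k)*(-261 + k) = (-261 + k)*(-929/6 + k))
D = 264208 (D = -28*(-9436) = 264208)
(T + g(606))/(A(-2070) + D) = (1244630 + 606)/((80823/2 + (-2070)**2 - 2495/6*(-2070)) + 264208) = 1245236/((80823/2 + 4284900 + 860775) + 264208) = 1245236/(10372173/2 + 264208) = 1245236/(10900589/2) = 1245236*(2/10900589) = 2490472/10900589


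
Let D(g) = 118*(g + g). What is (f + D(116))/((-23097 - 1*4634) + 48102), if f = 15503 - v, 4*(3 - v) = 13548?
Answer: 46263/20371 ≈ 2.2710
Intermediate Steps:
v = -3384 (v = 3 - ¼*13548 = 3 - 3387 = -3384)
D(g) = 236*g (D(g) = 118*(2*g) = 236*g)
f = 18887 (f = 15503 - 1*(-3384) = 15503 + 3384 = 18887)
(f + D(116))/((-23097 - 1*4634) + 48102) = (18887 + 236*116)/((-23097 - 1*4634) + 48102) = (18887 + 27376)/((-23097 - 4634) + 48102) = 46263/(-27731 + 48102) = 46263/20371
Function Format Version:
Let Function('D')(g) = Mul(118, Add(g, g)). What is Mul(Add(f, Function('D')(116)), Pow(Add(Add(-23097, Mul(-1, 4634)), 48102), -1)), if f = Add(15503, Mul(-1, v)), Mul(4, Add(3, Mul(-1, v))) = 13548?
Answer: Rational(46263, 20371) ≈ 2.2710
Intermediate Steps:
v = -3384 (v = Add(3, Mul(Rational(-1, 4), 13548)) = Add(3, -3387) = -3384)
Function('D')(g) = Mul(236, g) (Function('D')(g) = Mul(118, Mul(2, g)) = Mul(236, g))
f = 18887 (f = Add(15503, Mul(-1, -3384)) = Add(15503, 3384) = 18887)
Mul(Add(f, Function('D')(116)), Pow(Add(Add(-23097, Mul(-1, 4634)), 48102), -1)) = Mul(Add(18887, Mul(236, 116)), Pow(Add(Add(-23097, Mul(-1, 4634)), 48102), -1)) = Mul(Add(18887, 27376), Pow(Add(Add(-23097, -4634), 48102), -1)) = Mul(46263, Pow(Add(-27731, 48102), -1)) = Mul(46263, Pow(20371, -1)) = Mul(46263, Rational(1, 20371)) = Rational(46263, 20371)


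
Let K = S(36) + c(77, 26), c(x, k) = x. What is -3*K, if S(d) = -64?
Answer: -39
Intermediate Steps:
K = 13 (K = -64 + 77 = 13)
-3*K = -3*13 = -39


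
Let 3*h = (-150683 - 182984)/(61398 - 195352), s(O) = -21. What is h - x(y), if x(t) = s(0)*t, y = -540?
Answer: -4556781413/401862 ≈ -11339.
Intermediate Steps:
h = 333667/401862 (h = ((-150683 - 182984)/(61398 - 195352))/3 = (-333667/(-133954))/3 = (-333667*(-1/133954))/3 = (1/3)*(333667/133954) = 333667/401862 ≈ 0.83030)
x(t) = -21*t
h - x(y) = 333667/401862 - (-21)*(-540) = 333667/401862 - 1*11340 = 333667/401862 - 11340 = -4556781413/401862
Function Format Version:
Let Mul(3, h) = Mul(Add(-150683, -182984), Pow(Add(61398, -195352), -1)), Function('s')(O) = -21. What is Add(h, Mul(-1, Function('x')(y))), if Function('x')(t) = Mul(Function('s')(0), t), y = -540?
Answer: Rational(-4556781413, 401862) ≈ -11339.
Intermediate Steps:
h = Rational(333667, 401862) (h = Mul(Rational(1, 3), Mul(Add(-150683, -182984), Pow(Add(61398, -195352), -1))) = Mul(Rational(1, 3), Mul(-333667, Pow(-133954, -1))) = Mul(Rational(1, 3), Mul(-333667, Rational(-1, 133954))) = Mul(Rational(1, 3), Rational(333667, 133954)) = Rational(333667, 401862) ≈ 0.83030)
Function('x')(t) = Mul(-21, t)
Add(h, Mul(-1, Function('x')(y))) = Add(Rational(333667, 401862), Mul(-1, Mul(-21, -540))) = Add(Rational(333667, 401862), Mul(-1, 11340)) = Add(Rational(333667, 401862), -11340) = Rational(-4556781413, 401862)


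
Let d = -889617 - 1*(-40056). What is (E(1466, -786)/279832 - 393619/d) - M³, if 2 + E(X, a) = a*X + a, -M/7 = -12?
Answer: -17613371482154788/29716794219 ≈ -5.9271e+5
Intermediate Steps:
M = 84 (M = -7*(-12) = 84)
E(X, a) = -2 + a + X*a (E(X, a) = -2 + (a*X + a) = -2 + (X*a + a) = -2 + (a + X*a) = -2 + a + X*a)
d = -849561 (d = -889617 + 40056 = -849561)
(E(1466, -786)/279832 - 393619/d) - M³ = ((-2 - 786 + 1466*(-786))/279832 - 393619/(-849561)) - 1*84³ = ((-2 - 786 - 1152276)*(1/279832) - 393619*(-1/849561)) - 1*592704 = (-1153064*1/279832 + 393619/849561) - 592704 = (-144133/34979 + 393619/849561) - 592704 = -108681376612/29716794219 - 592704 = -17613371482154788/29716794219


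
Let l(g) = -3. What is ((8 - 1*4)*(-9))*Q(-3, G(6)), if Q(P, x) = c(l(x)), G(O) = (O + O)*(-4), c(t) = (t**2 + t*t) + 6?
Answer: -864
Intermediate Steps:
c(t) = 6 + 2*t**2 (c(t) = (t**2 + t**2) + 6 = 2*t**2 + 6 = 6 + 2*t**2)
G(O) = -8*O (G(O) = (2*O)*(-4) = -8*O)
Q(P, x) = 24 (Q(P, x) = 6 + 2*(-3)**2 = 6 + 2*9 = 6 + 18 = 24)
((8 - 1*4)*(-9))*Q(-3, G(6)) = ((8 - 1*4)*(-9))*24 = ((8 - 4)*(-9))*24 = (4*(-9))*24 = -36*24 = -864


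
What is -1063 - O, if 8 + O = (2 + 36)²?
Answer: -2499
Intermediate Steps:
O = 1436 (O = -8 + (2 + 36)² = -8 + 38² = -8 + 1444 = 1436)
-1063 - O = -1063 - 1*1436 = -1063 - 1436 = -2499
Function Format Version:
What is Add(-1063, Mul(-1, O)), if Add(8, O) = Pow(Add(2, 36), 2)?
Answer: -2499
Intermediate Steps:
O = 1436 (O = Add(-8, Pow(Add(2, 36), 2)) = Add(-8, Pow(38, 2)) = Add(-8, 1444) = 1436)
Add(-1063, Mul(-1, O)) = Add(-1063, Mul(-1, 1436)) = Add(-1063, -1436) = -2499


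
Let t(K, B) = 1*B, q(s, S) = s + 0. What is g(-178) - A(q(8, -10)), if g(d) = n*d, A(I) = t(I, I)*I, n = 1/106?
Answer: -3481/53 ≈ -65.679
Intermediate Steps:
q(s, S) = s
n = 1/106 ≈ 0.0094340
t(K, B) = B
A(I) = I² (A(I) = I*I = I²)
g(d) = d/106
g(-178) - A(q(8, -10)) = (1/106)*(-178) - 1*8² = -89/53 - 1*64 = -89/53 - 64 = -3481/53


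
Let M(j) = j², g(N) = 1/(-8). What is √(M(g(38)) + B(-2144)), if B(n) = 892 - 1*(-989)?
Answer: √120385/8 ≈ 43.371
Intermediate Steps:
g(N) = -⅛
B(n) = 1881 (B(n) = 892 + 989 = 1881)
√(M(g(38)) + B(-2144)) = √((-⅛)² + 1881) = √(1/64 + 1881) = √(120385/64) = √120385/8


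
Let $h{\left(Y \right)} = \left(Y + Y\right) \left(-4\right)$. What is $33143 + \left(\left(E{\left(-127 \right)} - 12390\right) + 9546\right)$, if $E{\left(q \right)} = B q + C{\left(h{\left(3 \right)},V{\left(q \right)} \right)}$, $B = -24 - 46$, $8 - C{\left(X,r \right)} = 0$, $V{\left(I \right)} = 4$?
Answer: $39197$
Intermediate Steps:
$h{\left(Y \right)} = - 8 Y$ ($h{\left(Y \right)} = 2 Y \left(-4\right) = - 8 Y$)
$C{\left(X,r \right)} = 8$ ($C{\left(X,r \right)} = 8 - 0 = 8 + 0 = 8$)
$B = -70$
$E{\left(q \right)} = 8 - 70 q$ ($E{\left(q \right)} = - 70 q + 8 = 8 - 70 q$)
$33143 + \left(\left(E{\left(-127 \right)} - 12390\right) + 9546\right) = 33143 + \left(\left(\left(8 - -8890\right) - 12390\right) + 9546\right) = 33143 + \left(\left(\left(8 + 8890\right) - 12390\right) + 9546\right) = 33143 + \left(\left(8898 - 12390\right) + 9546\right) = 33143 + \left(-3492 + 9546\right) = 33143 + 6054 = 39197$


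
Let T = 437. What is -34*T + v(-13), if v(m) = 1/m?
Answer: -193155/13 ≈ -14858.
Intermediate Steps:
v(m) = 1/m
-34*T + v(-13) = -34*437 + 1/(-13) = -14858 - 1/13 = -193155/13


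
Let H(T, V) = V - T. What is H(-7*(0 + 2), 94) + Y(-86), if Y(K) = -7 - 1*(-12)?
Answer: 113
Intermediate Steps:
Y(K) = 5 (Y(K) = -7 + 12 = 5)
H(-7*(0 + 2), 94) + Y(-86) = (94 - (-7)*(0 + 2)) + 5 = (94 - (-7)*2) + 5 = (94 - 1*(-14)) + 5 = (94 + 14) + 5 = 108 + 5 = 113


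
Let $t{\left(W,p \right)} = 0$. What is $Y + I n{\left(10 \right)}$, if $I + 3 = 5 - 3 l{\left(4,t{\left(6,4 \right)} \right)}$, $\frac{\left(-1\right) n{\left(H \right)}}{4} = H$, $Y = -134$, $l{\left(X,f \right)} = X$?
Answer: $266$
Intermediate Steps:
$n{\left(H \right)} = - 4 H$
$I = -10$ ($I = -3 + \left(5 - 12\right) = -3 - 7 = -10$)
$Y + I n{\left(10 \right)} = -134 - 10 \left(\left(-4\right) 10\right) = -134 - -400 = -134 + 400 = 266$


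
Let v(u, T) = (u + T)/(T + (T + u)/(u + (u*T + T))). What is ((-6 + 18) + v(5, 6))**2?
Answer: 12496225/66049 ≈ 189.20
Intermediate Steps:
v(u, T) = (T + u)/(T + (T + u)/(T + u + T*u)) (v(u, T) = (T + u)/(T + (T + u)/(u + (T*u + T))) = (T + u)/(T + (T + u)/(u + (T + T*u))) = (T + u)/(T + (T + u)/(T + u + T*u)))
((-6 + 18) + v(5, 6))**2 = ((-6 + 18) + (6**2 + 5**2 + 6*5**2 + 5*6**2 + 2*6*5)/(6 + 5 + 6**2 + 6*5 + 5*6**2))**2 = (12 + (36 + 25 + 6*25 + 5*36 + 60)/(6 + 5 + 36 + 30 + 5*36))**2 = (12 + (36 + 25 + 150 + 180 + 60)/(6 + 5 + 36 + 30 + 180))**2 = (12 + 451/257)**2 = (3535/257)**2 = 12496225/66049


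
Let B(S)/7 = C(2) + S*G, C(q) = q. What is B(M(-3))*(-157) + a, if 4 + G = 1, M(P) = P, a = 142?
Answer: -11947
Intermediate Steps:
G = -3 (G = -4 + 1 = -3)
B(S) = 14 - 21*S (B(S) = 7*(2 + S*(-3)) = 7*(2 - 3*S) = 14 - 21*S)
B(M(-3))*(-157) + a = (14 - 21*(-3))*(-157) + 142 = (14 + 63)*(-157) + 142 = 77*(-157) + 142 = -12089 + 142 = -11947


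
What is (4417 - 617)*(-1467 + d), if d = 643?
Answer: -3131200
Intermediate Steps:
(4417 - 617)*(-1467 + d) = (4417 - 617)*(-1467 + 643) = 3800*(-824) = -3131200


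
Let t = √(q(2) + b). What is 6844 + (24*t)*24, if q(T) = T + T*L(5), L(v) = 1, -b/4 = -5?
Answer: 6844 + 1152*√6 ≈ 9665.8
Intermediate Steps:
b = 20 (b = -4*(-5) = 20)
q(T) = 2*T (q(T) = T + T*1 = T + T = 2*T)
t = 2*√6 (t = √(2*2 + 20) = √(4 + 20) = √24 = 2*√6 ≈ 4.8990)
6844 + (24*t)*24 = 6844 + (24*(2*√6))*24 = 6844 + (48*√6)*24 = 6844 + 1152*√6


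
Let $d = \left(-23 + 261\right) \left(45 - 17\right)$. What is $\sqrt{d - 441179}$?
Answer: $43 i \sqrt{235} \approx 659.18 i$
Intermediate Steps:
$d = 6664$ ($d = 238 \cdot 28 = 6664$)
$\sqrt{d - 441179} = \sqrt{6664 - 441179} = \sqrt{-434515} = 43 i \sqrt{235}$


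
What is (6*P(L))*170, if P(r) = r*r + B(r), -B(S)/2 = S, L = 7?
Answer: 35700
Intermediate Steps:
B(S) = -2*S
P(r) = r² - 2*r (P(r) = r*r - 2*r = r² - 2*r)
(6*P(L))*170 = (6*(7*(-2 + 7)))*170 = (6*(7*5))*170 = (6*35)*170 = 210*170 = 35700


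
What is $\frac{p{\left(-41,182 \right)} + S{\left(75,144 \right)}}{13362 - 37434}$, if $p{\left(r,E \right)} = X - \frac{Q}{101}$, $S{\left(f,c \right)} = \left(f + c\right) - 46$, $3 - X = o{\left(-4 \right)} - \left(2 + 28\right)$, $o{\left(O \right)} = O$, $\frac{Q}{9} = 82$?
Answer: $- \frac{853}{101303} \approx -0.0084203$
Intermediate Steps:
$Q = 738$ ($Q = 9 \cdot 82 = 738$)
$X = 37$ ($X = 3 - \left(-4 - \left(2 + 28\right)\right) = 3 - \left(-4 - 30\right) = 3 - -34 = 3 + 34 = 37$)
$S{\left(f,c \right)} = -46 + c + f$ ($S{\left(f,c \right)} = \left(c + f\right) - 46 = -46 + c + f$)
$p{\left(r,E \right)} = \frac{2999}{101}$ ($p{\left(r,E \right)} = 37 - \frac{738}{101} = \frac{2999}{101}$)
$\frac{p{\left(-41,182 \right)} + S{\left(75,144 \right)}}{13362 - 37434} = \frac{\frac{2999}{101} + \left(-46 + 144 + 75\right)}{13362 - 37434} = \frac{\frac{2999}{101} + 173}{-24072} = \frac{20472}{101} \left(- \frac{1}{24072}\right) = - \frac{853}{101303}$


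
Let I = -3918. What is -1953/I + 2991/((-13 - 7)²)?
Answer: 2083323/261200 ≈ 7.9760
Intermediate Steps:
-1953/I + 2991/((-13 - 7)²) = -1953/(-3918) + 2991/((-13 - 7)²) = -1953*(-1/3918) + 2991/((-20)²) = 651/1306 + 2991/400 = 2083323/261200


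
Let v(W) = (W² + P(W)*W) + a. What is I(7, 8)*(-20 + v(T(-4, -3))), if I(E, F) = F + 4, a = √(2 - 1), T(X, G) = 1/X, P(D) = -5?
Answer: -849/4 ≈ -212.25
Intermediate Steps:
a = 1 (a = √1 = 1)
I(E, F) = 4 + F
v(W) = 1 + W² - 5*W (v(W) = (W² - 5*W) + 1 = 1 + W² - 5*W)
I(7, 8)*(-20 + v(T(-4, -3))) = (4 + 8)*(-20 + (1 + (1/(-4))² - 5/(-4))) = 12*(-20 + (1 + (-¼)² - 5*(-¼))) = 12*(-20 + (1 + 1/16 + 5/4)) = 12*(-20 + 37/16) = 12*(-283/16) = -849/4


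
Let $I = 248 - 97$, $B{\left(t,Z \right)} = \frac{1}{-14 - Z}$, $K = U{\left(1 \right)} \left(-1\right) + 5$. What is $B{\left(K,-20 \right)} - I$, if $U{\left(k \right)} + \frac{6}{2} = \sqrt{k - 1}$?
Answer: $- \frac{905}{6} \approx -150.83$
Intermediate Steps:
$U{\left(k \right)} = -3 + \sqrt{-1 + k}$ ($U{\left(k \right)} = -3 + \sqrt{k - 1} = -3 + \sqrt{-1 + k}$)
$K = 8$ ($K = \left(-3 + \sqrt{-1 + 1}\right) \left(-1\right) + 5 = \left(-3 + \sqrt{0}\right) \left(-1\right) + 5 = \left(-3 + 0\right) \left(-1\right) + 5 = \left(-3\right) \left(-1\right) + 5 = 3 + 5 = 8$)
$I = 151$ ($I = 248 - 97 = 151$)
$B{\left(K,-20 \right)} - I = - \frac{1}{14 - 20} - 151 = - \frac{1}{-6} - 151 = \left(-1\right) \left(- \frac{1}{6}\right) - 151 = \frac{1}{6} - 151 = - \frac{905}{6}$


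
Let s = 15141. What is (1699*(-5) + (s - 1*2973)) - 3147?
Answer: 526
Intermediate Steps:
(1699*(-5) + (s - 1*2973)) - 3147 = (1699*(-5) + (15141 - 1*2973)) - 3147 = (-8495 + (15141 - 2973)) - 3147 = (-8495 + 12168) - 3147 = 3673 - 3147 = 526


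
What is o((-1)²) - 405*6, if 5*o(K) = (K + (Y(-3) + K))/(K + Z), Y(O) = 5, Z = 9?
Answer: -121493/50 ≈ -2429.9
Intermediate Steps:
o(K) = (5 + 2*K)/(5*(9 + K)) (o(K) = ((K + (5 + K))/(K + 9))/5 = ((5 + 2*K)/(9 + K))/5 = (5 + 2*K)/(5*(9 + K)))
o((-1)²) - 405*6 = (5 + 2*(-1)²)/(5*(9 + (-1)²)) - 405*6 = (5 + 2*1)/(5*(9 + 1)) - 27*90 = (⅕)*(5 + 2)/10 - 2430 = (⅕)*(⅒)*7 - 2430 = 7/50 - 2430 = -121493/50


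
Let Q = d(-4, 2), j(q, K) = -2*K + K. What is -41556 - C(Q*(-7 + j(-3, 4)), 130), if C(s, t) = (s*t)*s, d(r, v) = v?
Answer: -104476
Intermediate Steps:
j(q, K) = -K
Q = 2
C(s, t) = t*s**2
-41556 - C(Q*(-7 + j(-3, 4)), 130) = -41556 - 130*(2*(-7 - 1*4))**2 = -41556 - 130*(2*(-7 - 4))**2 = -41556 - 130*(2*(-11))**2 = -41556 - 130*(-22)**2 = -41556 - 130*484 = -41556 - 1*62920 = -41556 - 62920 = -104476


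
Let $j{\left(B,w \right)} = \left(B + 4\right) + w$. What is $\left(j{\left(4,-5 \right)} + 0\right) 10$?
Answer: $30$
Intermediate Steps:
$j{\left(B,w \right)} = 4 + B + w$ ($j{\left(B,w \right)} = \left(4 + B\right) + w = 4 + B + w$)
$\left(j{\left(4,-5 \right)} + 0\right) 10 = \left(\left(4 + 4 - 5\right) + 0\right) 10 = \left(3 + 0\right) 10 = 3 \cdot 10 = 30$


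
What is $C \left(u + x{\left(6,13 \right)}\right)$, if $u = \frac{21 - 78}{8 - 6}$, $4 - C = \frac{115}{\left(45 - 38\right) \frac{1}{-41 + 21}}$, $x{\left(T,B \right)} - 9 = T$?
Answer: $- \frac{31428}{7} \approx -4489.7$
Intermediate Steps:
$x{\left(T,B \right)} = 9 + T$
$C = \frac{2328}{7}$ ($C = 4 - \frac{115}{\left(45 - 38\right) \frac{1}{-41 + 21}} = 4 - \frac{115}{7 \frac{1}{-20}} = 4 - \frac{115}{7 \left(- \frac{1}{20}\right)} = 4 - \frac{115}{- \frac{7}{20}} = 4 - 115 \left(- \frac{20}{7}\right) = 4 - - \frac{2300}{7} = 4 + \frac{2300}{7} = \frac{2328}{7} \approx 332.57$)
$u = - \frac{57}{2} \approx -28.5$
$C \left(u + x{\left(6,13 \right)}\right) = \frac{2328 \left(- \frac{57}{2} + \left(9 + 6\right)\right)}{7} = \frac{2328 \left(- \frac{57}{2} + 15\right)}{7} = \frac{2328}{7} \left(- \frac{27}{2}\right) = - \frac{31428}{7}$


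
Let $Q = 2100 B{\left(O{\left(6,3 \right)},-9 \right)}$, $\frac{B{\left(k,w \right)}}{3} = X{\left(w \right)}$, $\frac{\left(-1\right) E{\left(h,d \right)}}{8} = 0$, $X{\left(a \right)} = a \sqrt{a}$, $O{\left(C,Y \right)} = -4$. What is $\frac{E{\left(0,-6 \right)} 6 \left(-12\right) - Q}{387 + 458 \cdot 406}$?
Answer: $\frac{34020 i}{37267} \approx 0.91287 i$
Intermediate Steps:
$X{\left(a \right)} = a^{\frac{3}{2}}$
$E{\left(h,d \right)} = 0$ ($E{\left(h,d \right)} = \left(-8\right) 0 = 0$)
$B{\left(k,w \right)} = 3 w^{\frac{3}{2}}$
$Q = - 170100 i$ ($Q = 2100 \cdot 3 \left(-9\right)^{\frac{3}{2}} = 2100 \cdot 3 \left(- 27 i\right) = 2100 \left(- 81 i\right) = - 170100 i \approx - 1.701 \cdot 10^{5} i$)
$\frac{E{\left(0,-6 \right)} 6 \left(-12\right) - Q}{387 + 458 \cdot 406} = \frac{0 \cdot 6 \left(-12\right) - - 170100 i}{387 + 458 \cdot 406} = \frac{0 \left(-12\right) + 170100 i}{387 + 185948} = \frac{0 + 170100 i}{186335} = 170100 i \frac{1}{186335} = \frac{34020 i}{37267}$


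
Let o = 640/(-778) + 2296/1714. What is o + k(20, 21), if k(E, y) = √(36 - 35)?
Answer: 505705/333373 ≈ 1.5169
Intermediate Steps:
k(E, y) = 1 (k(E, y) = √1 = 1)
o = 172332/333373 (o = 640*(-1/778) + 2296*(1/1714) = -320/389 + 1148/857 = 172332/333373 ≈ 0.51693)
o + k(20, 21) = 172332/333373 + 1 = 505705/333373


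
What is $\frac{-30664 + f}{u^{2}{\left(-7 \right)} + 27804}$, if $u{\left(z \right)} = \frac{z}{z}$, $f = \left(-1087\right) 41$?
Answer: $- \frac{75231}{27805} \approx -2.7057$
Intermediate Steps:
$f = -44567$
$u{\left(z \right)} = 1$
$\frac{-30664 + f}{u^{2}{\left(-7 \right)} + 27804} = \frac{-30664 - 44567}{1^{2} + 27804} = - \frac{75231}{1 + 27804} = - \frac{75231}{27805}$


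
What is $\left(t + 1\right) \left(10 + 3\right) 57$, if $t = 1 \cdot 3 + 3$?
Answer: $5187$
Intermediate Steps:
$t = 6$ ($t = 3 + 3 = 6$)
$\left(t + 1\right) \left(10 + 3\right) 57 = \left(6 + 1\right) \left(10 + 3\right) 57 = 7 \cdot 13 \cdot 57 = 91 \cdot 57 = 5187$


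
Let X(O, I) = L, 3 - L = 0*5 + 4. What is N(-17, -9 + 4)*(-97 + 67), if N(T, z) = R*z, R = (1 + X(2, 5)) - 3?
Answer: -450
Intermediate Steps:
L = -1 (L = 3 - (0*5 + 4) = 3 - (0 + 4) = 3 - 1*4 = 3 - 4 = -1)
X(O, I) = -1
R = -3 (R = (1 - 1) - 3 = 0 - 3 = -3)
N(T, z) = -3*z
N(-17, -9 + 4)*(-97 + 67) = (-3*(-9 + 4))*(-97 + 67) = -3*(-5)*(-30) = 15*(-30) = -450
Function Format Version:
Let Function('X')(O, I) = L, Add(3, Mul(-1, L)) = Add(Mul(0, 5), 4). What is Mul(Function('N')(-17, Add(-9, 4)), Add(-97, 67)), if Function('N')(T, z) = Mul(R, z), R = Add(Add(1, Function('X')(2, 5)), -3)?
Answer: -450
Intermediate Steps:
L = -1 (L = Add(3, Mul(-1, Add(Mul(0, 5), 4))) = Add(3, Mul(-1, Add(0, 4))) = Add(3, Mul(-1, 4)) = Add(3, -4) = -1)
Function('X')(O, I) = -1
R = -3 (R = Add(Add(1, -1), -3) = Add(0, -3) = -3)
Function('N')(T, z) = Mul(-3, z)
Mul(Function('N')(-17, Add(-9, 4)), Add(-97, 67)) = Mul(Mul(-3, Add(-9, 4)), Add(-97, 67)) = Mul(Mul(-3, -5), -30) = Mul(15, -30) = -450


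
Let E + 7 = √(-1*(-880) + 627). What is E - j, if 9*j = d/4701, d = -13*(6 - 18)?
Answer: -98773/14103 + √1507 ≈ 31.816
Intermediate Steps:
d = 156 (d = -13*(-12) = 156)
E = -7 + √1507 (E = -7 + √(-1*(-880) + 627) = -7 + √(880 + 627) = -7 + √1507 ≈ 31.820)
j = 52/14103 (j = (156/4701)/9 = (156*(1/4701))/9 = (⅑)*(52/1567) = 52/14103 ≈ 0.0036872)
E - j = (-7 + √1507) - 1*52/14103 = (-7 + √1507) - 52/14103 = -98773/14103 + √1507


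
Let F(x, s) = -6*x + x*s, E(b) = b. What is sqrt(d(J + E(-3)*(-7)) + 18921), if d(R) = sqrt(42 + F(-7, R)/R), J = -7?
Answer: sqrt(18921 + sqrt(38)) ≈ 137.58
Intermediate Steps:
F(x, s) = -6*x + s*x
d(R) = sqrt(42 + (42 - 7*R)/R) (d(R) = sqrt(42 + (-7*(-6 + R))/R) = sqrt(42 + (42 - 7*R)/R))
sqrt(d(J + E(-3)*(-7)) + 18921) = sqrt(sqrt(35 + 42/(-7 - 3*(-7))) + 18921) = sqrt(sqrt(35 + 42/(-7 + 21)) + 18921) = sqrt(sqrt(35 + 42/14) + 18921) = sqrt(sqrt(35 + 42*(1/14)) + 18921) = sqrt(sqrt(35 + 3) + 18921) = sqrt(sqrt(38) + 18921) = sqrt(18921 + sqrt(38))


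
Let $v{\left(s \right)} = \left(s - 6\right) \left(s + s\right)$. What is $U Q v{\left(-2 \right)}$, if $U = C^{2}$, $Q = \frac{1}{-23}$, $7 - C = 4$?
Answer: $- \frac{288}{23} \approx -12.522$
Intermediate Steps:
$C = 3$ ($C = 7 - 4 = 3$)
$v{\left(s \right)} = 2 s \left(-6 + s\right)$ ($v{\left(s \right)} = \left(-6 + s\right) 2 s = 2 s \left(-6 + s\right)$)
$Q = - \frac{1}{23} \approx -0.043478$
$U = 9$ ($U = 3^{2} = 9$)
$U Q v{\left(-2 \right)} = 9 \left(- \frac{1}{23}\right) 2 \left(-2\right) \left(-6 - 2\right) = - \frac{9 \cdot 2 \left(-2\right) \left(-8\right)}{23} = \left(- \frac{9}{23}\right) 32 = - \frac{288}{23}$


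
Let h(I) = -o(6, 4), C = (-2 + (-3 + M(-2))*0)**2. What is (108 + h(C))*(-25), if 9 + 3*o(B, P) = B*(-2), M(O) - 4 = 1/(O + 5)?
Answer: -2875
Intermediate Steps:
M(O) = 4 + 1/(5 + O) (M(O) = 4 + 1/(O + 5) = 4 + 1/(5 + O))
C = 4 (C = (-2 + (-3 + (21 + 4*(-2))/(5 - 2))*0)**2 = (-2 + (-3 + (21 - 8)/3)*0)**2 = (-2 + (-3 + (1/3)*13)*0)**2 = (-2 + (-3 + 13/3)*0)**2 = (-2 + (4/3)*0)**2 = (-2 + 0)**2 = (-2)**2 = 4)
o(B, P) = -3 - 2*B/3 (o(B, P) = -3 + (B*(-2))/3 = -3 + (-2*B)/3 = -3 - 2*B/3)
h(I) = 7 (h(I) = -(-3 - 2/3*6) = -(-3 - 4) = -1*(-7) = 7)
(108 + h(C))*(-25) = (108 + 7)*(-25) = 115*(-25) = -2875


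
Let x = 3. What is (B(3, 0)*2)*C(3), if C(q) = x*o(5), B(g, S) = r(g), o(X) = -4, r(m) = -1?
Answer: 24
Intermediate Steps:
B(g, S) = -1
C(q) = -12 (C(q) = 3*(-4) = -12)
(B(3, 0)*2)*C(3) = -1*2*(-12) = -2*(-12) = 24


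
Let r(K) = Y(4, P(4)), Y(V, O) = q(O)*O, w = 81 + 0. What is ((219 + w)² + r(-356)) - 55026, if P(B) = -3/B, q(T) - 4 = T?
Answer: 559545/16 ≈ 34972.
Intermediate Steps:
w = 81
q(T) = 4 + T
Y(V, O) = O*(4 + O) (Y(V, O) = (4 + O)*O = O*(4 + O))
r(K) = -39/16 (r(K) = (-3/4)*(4 - 3/4) = (-3*¼)*(4 - 3*¼) = -3*(4 - ¾)/4 = -¾*13/4 = -39/16)
((219 + w)² + r(-356)) - 55026 = ((219 + 81)² - 39/16) - 55026 = (300² - 39/16) - 55026 = (90000 - 39/16) - 55026 = 1439961/16 - 55026 = 559545/16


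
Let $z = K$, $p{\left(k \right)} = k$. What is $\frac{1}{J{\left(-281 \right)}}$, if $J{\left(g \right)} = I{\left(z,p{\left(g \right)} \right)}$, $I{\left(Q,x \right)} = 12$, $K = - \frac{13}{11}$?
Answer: $\frac{1}{12} \approx 0.083333$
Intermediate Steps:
$K = - \frac{13}{11}$ ($K = \left(-13\right) \frac{1}{11} = - \frac{13}{11} \approx -1.1818$)
$z = - \frac{13}{11} \approx -1.1818$
$J{\left(g \right)} = 12$
$\frac{1}{J{\left(-281 \right)}} = \frac{1}{12}$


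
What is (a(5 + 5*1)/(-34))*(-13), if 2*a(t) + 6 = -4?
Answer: -65/34 ≈ -1.9118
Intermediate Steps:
a(t) = -5 (a(t) = -3 + (½)*(-4) = -3 - 2 = -5)
(a(5 + 5*1)/(-34))*(-13) = -5/(-34)*(-13) = -5*(-1/34)*(-13) = (5/34)*(-13) = -65/34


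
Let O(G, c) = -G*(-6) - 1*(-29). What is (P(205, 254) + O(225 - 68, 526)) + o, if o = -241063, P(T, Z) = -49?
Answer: -240141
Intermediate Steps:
O(G, c) = 29 + 6*G (O(G, c) = 6*G + 29 = 29 + 6*G)
(P(205, 254) + O(225 - 68, 526)) + o = (-49 + (29 + 6*(225 - 68))) - 241063 = (-49 + (29 + 6*157)) - 241063 = (-49 + (29 + 942)) - 241063 = (-49 + 971) - 241063 = 922 - 241063 = -240141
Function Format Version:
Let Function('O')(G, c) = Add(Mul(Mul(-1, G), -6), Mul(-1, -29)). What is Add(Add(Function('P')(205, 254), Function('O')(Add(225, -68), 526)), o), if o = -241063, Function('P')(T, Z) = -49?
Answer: -240141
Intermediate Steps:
Function('O')(G, c) = Add(29, Mul(6, G)) (Function('O')(G, c) = Add(Mul(6, G), 29) = Add(29, Mul(6, G)))
Add(Add(Function('P')(205, 254), Function('O')(Add(225, -68), 526)), o) = Add(Add(-49, Add(29, Mul(6, Add(225, -68)))), -241063) = Add(Add(-49, Add(29, Mul(6, 157))), -241063) = Add(Add(-49, Add(29, 942)), -241063) = Add(Add(-49, 971), -241063) = Add(922, -241063) = -240141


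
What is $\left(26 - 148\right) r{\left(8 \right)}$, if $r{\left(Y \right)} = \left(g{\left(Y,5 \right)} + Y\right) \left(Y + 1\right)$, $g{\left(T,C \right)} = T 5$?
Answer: $-52704$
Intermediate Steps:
$g{\left(T,C \right)} = 5 T$
$r{\left(Y \right)} = 6 Y \left(1 + Y\right)$ ($r{\left(Y \right)} = \left(5 Y + Y\right) \left(Y + 1\right) = 6 Y \left(1 + Y\right)$)
$\left(26 - 148\right) r{\left(8 \right)} = \left(26 - 148\right) 6 \cdot 8 \left(1 + 8\right) = - 122 \cdot 6 \cdot 8 \cdot 9 = \left(-122\right) 432 = -52704$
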